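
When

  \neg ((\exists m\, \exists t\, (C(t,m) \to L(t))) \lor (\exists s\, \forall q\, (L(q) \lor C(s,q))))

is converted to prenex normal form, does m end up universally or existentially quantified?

Eliminate → and ↔ using ¬ and ∨.
  \neg ((\exists m\, \exists t\, (\neg C(t,m) \lor L(t))) \lor (\exists s\, \forall q\, (L(q) \lor C(s,q))))
Drive negations inward (¬∀x A ≡ ∃x ¬A, ¬∃x A ≡ ∀x ¬A, De Morgan for ∧/∨):
  (\forall m\, \forall t\, (C(t,m) \land \neg L(t))) \land (\forall s\, \exists q\, (\neg L(q) \land \neg C(s,q)))
All bound variables are already distinct, so no renaming is needed.
Pull the quantifiers to the front (each side's bound variable is not free in the other side):
  \forall m\, \forall t\, \forall s\, \exists q\, (C(t,m) \land \neg L(t) \land \neg L(q) \land \neg C(s,q))
The quantifier \exists m sits under an odd number of negations (counting the antecedent side of each →), so it flips to \forall m.

universal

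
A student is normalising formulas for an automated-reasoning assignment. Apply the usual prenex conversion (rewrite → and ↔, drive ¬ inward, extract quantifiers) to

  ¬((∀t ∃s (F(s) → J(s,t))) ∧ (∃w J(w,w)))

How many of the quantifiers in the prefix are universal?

First replace A → B with ¬A ∨ B.
  ¬((∀t ∃s (¬F(s) ∨ J(s,t))) ∧ (∃w J(w,w)))
Move each ¬ inward, flipping quantifiers it crosses:
  (∃t ∀s (F(s) ∧ ¬J(s,t))) ∨ (∀w ¬J(w,w))
All bound variables are already distinct, so no renaming is needed.
Pull the quantifiers to the front (each side's bound variable is not free in the other side):
  ∃t ∀s ∀w (F(s) ∧ ¬J(s,t) ∨ ¬J(w,w))
The prefix is ∃t ∀s ∀w: 2 universal, 1 existential.

2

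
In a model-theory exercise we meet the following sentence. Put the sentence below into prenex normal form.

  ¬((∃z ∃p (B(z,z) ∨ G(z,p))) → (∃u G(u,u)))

∃z ∃p ∀u ((B(z,z) ∨ G(z,p)) ∧ ¬G(u,u))

First replace A → B with ¬A ∨ B.
  ¬(¬(∃z ∃p (B(z,z) ∨ G(z,p))) ∨ (∃u G(u,u)))
Drive negations inward (¬∀x A ≡ ∃x ¬A, ¬∃x A ≡ ∀x ¬A, De Morgan for ∧/∨):
  (∃z ∃p (B(z,z) ∨ G(z,p))) ∧ (∀u ¬G(u,u))
Pull the quantifiers to the front (each side's bound variable is not free in the other side):
  ∃z ∃p ∀u ((B(z,z) ∨ G(z,p)) ∧ ¬G(u,u))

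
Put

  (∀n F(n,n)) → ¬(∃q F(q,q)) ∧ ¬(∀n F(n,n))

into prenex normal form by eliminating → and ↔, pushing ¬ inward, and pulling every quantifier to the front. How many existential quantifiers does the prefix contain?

2

Eliminate → and ↔ using ¬ and ∨.
  ¬(∀n F(n,n)) ∨ ¬(∃q F(q,q)) ∧ ¬(∀n F(n,n))
Move each ¬ inward, flipping quantifiers it crosses:
  (∃n ¬F(n,n)) ∨ (∀q ¬F(q,q)) ∧ (∃n ¬F(n,n))
Standardize variables apart so no two quantifiers bind the same name: n↦p.
  (∃n ¬F(n,n)) ∨ (∀q ¬F(q,q)) ∧ (∃p ¬F(p,p))
Extract every quantifier outward, since the variables are now distinct and don't occur free across branches:
  ∃n ∀q ∃p (¬F(n,n) ∨ ¬F(q,q) ∧ ¬F(p,p))
The prefix is ∃n ∀q ∃p: 1 universal, 2 existential.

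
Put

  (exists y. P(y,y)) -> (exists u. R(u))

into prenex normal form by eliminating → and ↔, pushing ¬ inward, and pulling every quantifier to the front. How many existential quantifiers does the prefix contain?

First replace A → B with ¬A ∨ B.
  ~(exists y. P(y,y)) | (exists u. R(u))
Move each ¬ inward, flipping quantifiers it crosses:
  (forall y. ~P(y,y)) | (exists u. R(u))
All bound variables are already distinct, so no renaming is needed.
Finally move all quantifiers to the prefix:
  forall y. exists u. (~P(y,y) | R(u))
The prefix is forall y exists u: 1 universal, 1 existential.

1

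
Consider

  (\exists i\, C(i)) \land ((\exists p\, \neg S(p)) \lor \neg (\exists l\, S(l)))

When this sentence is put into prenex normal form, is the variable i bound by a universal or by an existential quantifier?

Push ¬ through the quantifiers and connectives to reach negation normal form:
  (\exists i\, C(i)) \land ((\exists p\, \neg S(p)) \lor (\forall l\, \neg S(l)))
All bound variables are already distinct, so no renaming is needed.
Extract every quantifier outward, since the variables are now distinct and don't occur free across branches:
  \exists i\, \exists p\, \forall l\, (C(i) \land (\neg S(p) \lor \neg S(l)))
The quantifier \exists i sits under an even number of negations, so it remains existential.

existential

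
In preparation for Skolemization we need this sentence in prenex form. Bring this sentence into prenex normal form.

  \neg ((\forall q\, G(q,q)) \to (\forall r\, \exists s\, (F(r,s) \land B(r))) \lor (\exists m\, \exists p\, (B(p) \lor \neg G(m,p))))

\forall q\, \exists r\, \forall s\, \forall m\, \forall p\, (G(q,q) \land (\neg F(r,s) \lor \neg B(r)) \land \neg B(p) \land G(m,p))

First replace A → B with ¬A ∨ B.
  \neg (\neg (\forall q\, G(q,q)) \lor (\forall r\, \exists s\, (F(r,s) \land B(r))) \lor (\exists m\, \exists p\, (B(p) \lor \neg G(m,p))))
Push ¬ through the quantifiers and connectives to reach negation normal form:
  (\forall q\, G(q,q)) \land (\exists r\, \forall s\, (\neg F(r,s) \lor \neg B(r))) \land (\forall m\, \forall p\, (\neg B(p) \land G(m,p)))
All bound variables are already distinct, so no renaming is needed.
Finally move all quantifiers to the prefix:
  \forall q\, \exists r\, \forall s\, \forall m\, \forall p\, (G(q,q) \land (\neg F(r,s) \lor \neg B(r)) \land \neg B(p) \land G(m,p))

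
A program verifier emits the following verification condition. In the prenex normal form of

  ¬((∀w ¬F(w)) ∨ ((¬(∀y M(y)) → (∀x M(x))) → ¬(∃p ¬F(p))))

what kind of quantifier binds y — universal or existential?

Eliminate → and ↔ using ¬ and ∨.
  ¬((∀w ¬F(w)) ∨ ¬(¬¬(∀y M(y)) ∨ (∀x M(x))) ∨ ¬(∃p ¬F(p)))
Move each ¬ inward, flipping quantifiers it crosses:
  (∃w F(w)) ∧ ((∀y M(y)) ∨ (∀x M(x))) ∧ (∃p ¬F(p))
Finally move all quantifiers to the prefix:
  ∃w ∀y ∀x ∃p (F(w) ∧ (M(y) ∨ M(x)) ∧ ¬F(p))
The quantifier ∀y sits under an even number of negations (counting the antecedent side of each →), so it remains universal.

universal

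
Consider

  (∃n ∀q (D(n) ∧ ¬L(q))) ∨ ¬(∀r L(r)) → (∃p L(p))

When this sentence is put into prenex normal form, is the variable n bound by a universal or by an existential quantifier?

First replace A → B with ¬A ∨ B.
  ¬((∃n ∀q (D(n) ∧ ¬L(q))) ∨ ¬(∀r L(r))) ∨ (∃p L(p))
Push ¬ through the quantifiers and connectives to reach negation normal form:
  (∀n ∃q (¬D(n) ∨ L(q))) ∧ (∀r L(r)) ∨ (∃p L(p))
All bound variables are already distinct, so no renaming is needed.
Extract every quantifier outward, since the variables are now distinct and don't occur free across branches:
  ∀n ∃q ∀r ∃p ((¬D(n) ∨ L(q)) ∧ L(r) ∨ L(p))
The quantifier ∃n sits under an odd number of negations (counting the antecedent side of each →), so it flips to ∀n.

universal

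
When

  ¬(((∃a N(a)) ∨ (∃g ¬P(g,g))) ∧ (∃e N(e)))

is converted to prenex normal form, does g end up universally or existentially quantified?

universal

Push ¬ through the quantifiers and connectives to reach negation normal form:
  (∀a ¬N(a)) ∧ (∀g P(g,g)) ∨ (∀e ¬N(e))
All bound variables are already distinct, so no renaming is needed.
Pull the quantifiers to the front (each side's bound variable is not free in the other side):
  ∀a ∀g ∀e (¬N(a) ∧ P(g,g) ∨ ¬N(e))
The quantifier ∃g sits under an odd number of negations, so it flips to ∀g.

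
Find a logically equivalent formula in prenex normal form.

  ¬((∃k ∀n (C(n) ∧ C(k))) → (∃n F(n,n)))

∃k ∀n ∀w (C(n) ∧ C(k) ∧ ¬F(w,w))

First replace A → B with ¬A ∨ B.
  ¬(¬(∃k ∀n (C(n) ∧ C(k))) ∨ (∃n F(n,n)))
Drive negations inward (¬∀x A ≡ ∃x ¬A, ¬∃x A ≡ ∀x ¬A, De Morgan for ∧/∨):
  (∃k ∀n (C(n) ∧ C(k))) ∧ (∀n ¬F(n,n))
Standardize variables apart so no two quantifiers bind the same name: n↦w.
  (∃k ∀n (C(n) ∧ C(k))) ∧ (∀w ¬F(w,w))
Finally move all quantifiers to the prefix:
  ∃k ∀n ∀w (C(n) ∧ C(k) ∧ ¬F(w,w))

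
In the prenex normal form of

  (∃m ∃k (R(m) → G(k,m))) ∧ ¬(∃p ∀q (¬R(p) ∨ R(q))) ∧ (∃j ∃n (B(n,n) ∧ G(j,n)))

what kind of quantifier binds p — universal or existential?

universal

First replace A → B with ¬A ∨ B.
  (∃m ∃k (¬R(m) ∨ G(k,m))) ∧ ¬(∃p ∀q (¬R(p) ∨ R(q))) ∧ (∃j ∃n (B(n,n) ∧ G(j,n)))
Push ¬ through the quantifiers and connectives to reach negation normal form:
  (∃m ∃k (¬R(m) ∨ G(k,m))) ∧ (∀p ∃q (R(p) ∧ ¬R(q))) ∧ (∃j ∃n (B(n,n) ∧ G(j,n)))
All bound variables are already distinct, so no renaming is needed.
Pull the quantifiers to the front (each side's bound variable is not free in the other side):
  ∃m ∃k ∀p ∃q ∃j ∃n ((¬R(m) ∨ G(k,m)) ∧ R(p) ∧ ¬R(q) ∧ B(n,n) ∧ G(j,n))
The quantifier ∃p sits under an odd number of negations (counting the antecedent side of each →), so it flips to ∀p.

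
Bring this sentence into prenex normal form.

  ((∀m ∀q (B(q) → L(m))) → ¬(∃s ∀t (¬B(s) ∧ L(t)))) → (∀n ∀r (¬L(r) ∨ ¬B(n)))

Rewrite implications/biconditionals: A → B as ¬A ∨ B.
  ¬(¬(∀m ∀q (¬B(q) ∨ L(m))) ∨ ¬(∃s ∀t (¬B(s) ∧ L(t)))) ∨ (∀n ∀r (¬L(r) ∨ ¬B(n)))
Move each ¬ inward, flipping quantifiers it crosses:
  (∀m ∀q (¬B(q) ∨ L(m))) ∧ (∃s ∀t (¬B(s) ∧ L(t))) ∨ (∀n ∀r (¬L(r) ∨ ¬B(n)))
All bound variables are already distinct, so no renaming is needed.
Finally move all quantifiers to the prefix:
  ∀m ∀q ∃s ∀t ∀n ∀r ((¬B(q) ∨ L(m)) ∧ ¬B(s) ∧ L(t) ∨ ¬L(r) ∨ ¬B(n))

∀m ∀q ∃s ∀t ∀n ∀r ((¬B(q) ∨ L(m)) ∧ ¬B(s) ∧ L(t) ∨ ¬L(r) ∨ ¬B(n))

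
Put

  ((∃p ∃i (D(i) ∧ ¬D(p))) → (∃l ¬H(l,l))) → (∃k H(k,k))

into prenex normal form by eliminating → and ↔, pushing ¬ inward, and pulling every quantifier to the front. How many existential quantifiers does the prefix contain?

3

Rewrite implications/biconditionals: A → B as ¬A ∨ B.
  ¬(¬(∃p ∃i (D(i) ∧ ¬D(p))) ∨ (∃l ¬H(l,l))) ∨ (∃k H(k,k))
Push ¬ through the quantifiers and connectives to reach negation normal form:
  (∃p ∃i (D(i) ∧ ¬D(p))) ∧ (∀l H(l,l)) ∨ (∃k H(k,k))
All bound variables are already distinct, so no renaming is needed.
Extract every quantifier outward, since the variables are now distinct and don't occur free across branches:
  ∃p ∃i ∀l ∃k (D(i) ∧ ¬D(p) ∧ H(l,l) ∨ H(k,k))
The prefix is ∃p ∃i ∀l ∃k: 1 universal, 3 existential.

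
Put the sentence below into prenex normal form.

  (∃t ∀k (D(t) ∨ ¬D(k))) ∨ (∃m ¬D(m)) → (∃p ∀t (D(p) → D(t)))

Rewrite implications/biconditionals: A → B as ¬A ∨ B.
  ¬((∃t ∀k (D(t) ∨ ¬D(k))) ∨ (∃m ¬D(m))) ∨ (∃p ∀t (¬D(p) ∨ D(t)))
Push ¬ through the quantifiers and connectives to reach negation normal form:
  (∀t ∃k (¬D(t) ∧ D(k))) ∧ (∀m D(m)) ∨ (∃p ∀t (¬D(p) ∨ D(t)))
Give each quantifier a distinct variable: t↦v1.
  (∀t ∃k (¬D(t) ∧ D(k))) ∧ (∀m D(m)) ∨ (∃p ∀v1 (¬D(p) ∨ D(v1)))
Extract every quantifier outward, since the variables are now distinct and don't occur free across branches:
  ∀t ∃k ∀m ∃p ∀v1 (¬D(t) ∧ D(k) ∧ D(m) ∨ ¬D(p) ∨ D(v1))

∀t ∃k ∀m ∃p ∀v1 (¬D(t) ∧ D(k) ∧ D(m) ∨ ¬D(p) ∨ D(v1))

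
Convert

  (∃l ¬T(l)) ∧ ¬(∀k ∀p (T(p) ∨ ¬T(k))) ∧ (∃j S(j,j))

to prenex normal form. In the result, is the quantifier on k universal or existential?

Push ¬ through the quantifiers and connectives to reach negation normal form:
  (∃l ¬T(l)) ∧ (∃k ∃p (¬T(p) ∧ T(k))) ∧ (∃j S(j,j))
All bound variables are already distinct, so no renaming is needed.
Pull the quantifiers to the front (each side's bound variable is not free in the other side):
  ∃l ∃k ∃p ∃j (¬T(l) ∧ ¬T(p) ∧ T(k) ∧ S(j,j))
The quantifier ∀k sits under an odd number of negations, so it flips to ∃k.

existential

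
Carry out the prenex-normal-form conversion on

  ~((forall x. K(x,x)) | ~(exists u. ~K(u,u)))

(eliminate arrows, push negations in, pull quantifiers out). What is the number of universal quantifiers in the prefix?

0

Move each ¬ inward, flipping quantifiers it crosses:
  (exists x. ~K(x,x)) & (exists u. ~K(u,u))
Extract every quantifier outward, since the variables are now distinct and don't occur free across branches:
  exists x. exists u. (~K(x,x) & ~K(u,u))
The prefix is exists x exists u: 0 universal, 2 existential.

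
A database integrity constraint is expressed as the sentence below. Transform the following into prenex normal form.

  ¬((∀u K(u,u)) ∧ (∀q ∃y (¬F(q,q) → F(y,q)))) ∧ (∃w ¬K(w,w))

∃u ∃q ∀y ∃w ((¬K(u,u) ∨ ¬F(q,q) ∧ ¬F(y,q)) ∧ ¬K(w,w))

First replace A → B with ¬A ∨ B.
  ¬((∀u K(u,u)) ∧ (∀q ∃y (¬¬F(q,q) ∨ F(y,q)))) ∧ (∃w ¬K(w,w))
Push ¬ through the quantifiers and connectives to reach negation normal form:
  ((∃u ¬K(u,u)) ∨ (∃q ∀y (¬F(q,q) ∧ ¬F(y,q)))) ∧ (∃w ¬K(w,w))
Finally move all quantifiers to the prefix:
  ∃u ∃q ∀y ∃w ((¬K(u,u) ∨ ¬F(q,q) ∧ ¬F(y,q)) ∧ ¬K(w,w))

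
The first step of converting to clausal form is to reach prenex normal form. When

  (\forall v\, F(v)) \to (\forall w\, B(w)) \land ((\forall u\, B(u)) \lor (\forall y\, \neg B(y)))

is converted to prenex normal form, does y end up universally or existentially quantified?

universal

Rewrite implications/biconditionals: A → B as ¬A ∨ B.
  \neg (\forall v\, F(v)) \lor (\forall w\, B(w)) \land ((\forall u\, B(u)) \lor (\forall y\, \neg B(y)))
Move each ¬ inward, flipping quantifiers it crosses:
  (\exists v\, \neg F(v)) \lor (\forall w\, B(w)) \land ((\forall u\, B(u)) \lor (\forall y\, \neg B(y)))
All bound variables are already distinct, so no renaming is needed.
Pull the quantifiers to the front (each side's bound variable is not free in the other side):
  \exists v\, \forall w\, \forall u\, \forall y\, (\neg F(v) \lor B(w) \land (B(u) \lor \neg B(y)))
The quantifier \forall y sits under an even number of negations (counting the antecedent side of each →), so it remains universal.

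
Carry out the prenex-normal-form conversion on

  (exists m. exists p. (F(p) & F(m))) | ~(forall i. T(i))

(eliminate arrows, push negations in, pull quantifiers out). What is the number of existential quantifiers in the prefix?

3

Move each ¬ inward, flipping quantifiers it crosses:
  (exists m. exists p. (F(p) & F(m))) | (exists i. ~T(i))
All bound variables are already distinct, so no renaming is needed.
Extract every quantifier outward, since the variables are now distinct and don't occur free across branches:
  exists m. exists p. exists i. (F(p) & F(m) | ~T(i))
The prefix is exists m exists p exists i: 0 universal, 3 existential.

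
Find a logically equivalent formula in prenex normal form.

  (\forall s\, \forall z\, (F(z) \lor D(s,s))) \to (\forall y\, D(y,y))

Eliminate → and ↔ using ¬ and ∨.
  \neg (\forall s\, \forall z\, (F(z) \lor D(s,s))) \lor (\forall y\, D(y,y))
Push ¬ through the quantifiers and connectives to reach negation normal form:
  (\exists s\, \exists z\, (\neg F(z) \land \neg D(s,s))) \lor (\forall y\, D(y,y))
All bound variables are already distinct, so no renaming is needed.
Finally move all quantifiers to the prefix:
  \exists s\, \exists z\, \forall y\, (\neg F(z) \land \neg D(s,s) \lor D(y,y))

\exists s\, \exists z\, \forall y\, (\neg F(z) \land \neg D(s,s) \lor D(y,y))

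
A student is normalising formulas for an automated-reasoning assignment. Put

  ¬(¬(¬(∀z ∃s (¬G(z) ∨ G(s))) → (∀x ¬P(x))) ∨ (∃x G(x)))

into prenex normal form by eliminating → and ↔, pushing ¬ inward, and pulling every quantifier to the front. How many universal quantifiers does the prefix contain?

3

First replace A → B with ¬A ∨ B.
  ¬(¬(¬¬(∀z ∃s (¬G(z) ∨ G(s))) ∨ (∀x ¬P(x))) ∨ (∃x G(x)))
Drive negations inward (¬∀x A ≡ ∃x ¬A, ¬∃x A ≡ ∀x ¬A, De Morgan for ∧/∨):
  ((∀z ∃s (¬G(z) ∨ G(s))) ∨ (∀x ¬P(x))) ∧ (∀x ¬G(x))
Rename bound variables to avoid capture: x↦a.
  ((∀z ∃s (¬G(z) ∨ G(s))) ∨ (∀x ¬P(x))) ∧ (∀a ¬G(a))
Finally move all quantifiers to the prefix:
  ∀z ∃s ∀x ∀a ((¬G(z) ∨ G(s) ∨ ¬P(x)) ∧ ¬G(a))
The prefix is ∀z ∃s ∀x ∀a: 3 universal, 1 existential.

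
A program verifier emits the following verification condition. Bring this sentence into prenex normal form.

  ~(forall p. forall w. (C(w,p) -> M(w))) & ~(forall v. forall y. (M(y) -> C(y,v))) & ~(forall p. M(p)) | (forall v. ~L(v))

Eliminate → and ↔ using ¬ and ∨.
  ~(forall p. forall w. (~C(w,p) | M(w))) & ~(forall v. forall y. (~M(y) | C(y,v))) & ~(forall p. M(p)) | (forall v. ~L(v))
Move each ¬ inward, flipping quantifiers it crosses:
  (exists p. exists w. (C(w,p) & ~M(w))) & (exists v. exists y. (M(y) & ~C(y,v))) & (exists p. ~M(p)) | (forall v. ~L(v))
Standardize variables apart so no two quantifiers bind the same name: p↦b, v↦u1.
  (exists p. exists w. (C(w,p) & ~M(w))) & (exists v. exists y. (M(y) & ~C(y,v))) & (exists b. ~M(b)) | (forall u1. ~L(u1))
Extract every quantifier outward, since the variables are now distinct and don't occur free across branches:
  exists p. exists w. exists v. exists y. exists b. forall u1. (C(w,p) & ~M(w) & M(y) & ~C(y,v) & ~M(b) | ~L(u1))

exists p. exists w. exists v. exists y. exists b. forall u1. (C(w,p) & ~M(w) & M(y) & ~C(y,v) & ~M(b) | ~L(u1))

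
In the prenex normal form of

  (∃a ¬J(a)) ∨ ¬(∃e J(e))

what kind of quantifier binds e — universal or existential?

universal

Drive negations inward (¬∀x A ≡ ∃x ¬A, ¬∃x A ≡ ∀x ¬A, De Morgan for ∧/∨):
  (∃a ¬J(a)) ∨ (∀e ¬J(e))
Extract every quantifier outward, since the variables are now distinct and don't occur free across branches:
  ∃a ∀e (¬J(a) ∨ ¬J(e))
The quantifier ∃e sits under an odd number of negations, so it flips to ∀e.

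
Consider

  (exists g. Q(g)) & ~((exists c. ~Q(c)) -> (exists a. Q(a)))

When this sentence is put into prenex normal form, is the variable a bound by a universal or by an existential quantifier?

universal

First replace A → B with ¬A ∨ B.
  (exists g. Q(g)) & ~(~(exists c. ~Q(c)) | (exists a. Q(a)))
Move each ¬ inward, flipping quantifiers it crosses:
  (exists g. Q(g)) & (exists c. ~Q(c)) & (forall a. ~Q(a))
Pull the quantifiers to the front (each side's bound variable is not free in the other side):
  exists g. exists c. forall a. (Q(g) & ~Q(c) & ~Q(a))
The quantifier exists a sits under an odd number of negations (counting the antecedent side of each →), so it flips to forall a.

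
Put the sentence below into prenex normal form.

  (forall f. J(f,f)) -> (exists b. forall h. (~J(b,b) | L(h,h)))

exists f. exists b. forall h. (~J(f,f) | ~J(b,b) | L(h,h))

Rewrite implications/biconditionals: A → B as ¬A ∨ B.
  ~(forall f. J(f,f)) | (exists b. forall h. (~J(b,b) | L(h,h)))
Move each ¬ inward, flipping quantifiers it crosses:
  (exists f. ~J(f,f)) | (exists b. forall h. (~J(b,b) | L(h,h)))
Extract every quantifier outward, since the variables are now distinct and don't occur free across branches:
  exists f. exists b. forall h. (~J(f,f) | ~J(b,b) | L(h,h))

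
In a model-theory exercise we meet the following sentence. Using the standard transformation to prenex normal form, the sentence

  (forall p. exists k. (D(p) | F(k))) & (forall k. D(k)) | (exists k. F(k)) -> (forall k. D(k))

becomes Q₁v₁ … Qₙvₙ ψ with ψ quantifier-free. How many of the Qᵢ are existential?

2

Rewrite implications/biconditionals: A → B as ¬A ∨ B.
  ~((forall p. exists k. (D(p) | F(k))) & (forall k. D(k)) | (exists k. F(k))) | (forall k. D(k))
Move each ¬ inward, flipping quantifiers it crosses:
  ((exists p. forall k. (~D(p) & ~F(k))) | (exists k. ~D(k))) & (forall k. ~F(k)) | (forall k. D(k))
Rename bound variables to avoid capture: k↦z, k↦u, k↦b.
  ((exists p. forall k. (~D(p) & ~F(k))) | (exists z. ~D(z))) & (forall u. ~F(u)) | (forall b. D(b))
Extract every quantifier outward, since the variables are now distinct and don't occur free across branches:
  exists p. forall k. exists z. forall u. forall b. ((~D(p) & ~F(k) | ~D(z)) & ~F(u) | D(b))
The prefix is exists p forall k exists z forall u forall b: 3 universal, 2 existential.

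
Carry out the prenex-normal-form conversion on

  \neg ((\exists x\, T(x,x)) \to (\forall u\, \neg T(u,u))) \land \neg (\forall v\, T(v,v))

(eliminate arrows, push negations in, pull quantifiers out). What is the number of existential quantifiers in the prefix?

3

Eliminate → and ↔ using ¬ and ∨.
  \neg (\neg (\exists x\, T(x,x)) \lor (\forall u\, \neg T(u,u))) \land \neg (\forall v\, T(v,v))
Move each ¬ inward, flipping quantifiers it crosses:
  (\exists x\, T(x,x)) \land (\exists u\, T(u,u)) \land (\exists v\, \neg T(v,v))
Finally move all quantifiers to the prefix:
  \exists x\, \exists u\, \exists v\, (T(x,x) \land T(u,u) \land \neg T(v,v))
The prefix is \exists x \exists u \exists v: 0 universal, 3 existential.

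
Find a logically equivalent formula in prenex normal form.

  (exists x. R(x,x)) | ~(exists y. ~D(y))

exists x. forall y. (R(x,x) | D(y))

Drive negations inward (¬∀x A ≡ ∃x ¬A, ¬∃x A ≡ ∀x ¬A, De Morgan for ∧/∨):
  (exists x. R(x,x)) | (forall y. D(y))
All bound variables are already distinct, so no renaming is needed.
Pull the quantifiers to the front (each side's bound variable is not free in the other side):
  exists x. forall y. (R(x,x) | D(y))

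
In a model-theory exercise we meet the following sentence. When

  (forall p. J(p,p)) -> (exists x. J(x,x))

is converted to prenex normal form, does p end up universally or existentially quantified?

Eliminate → and ↔ using ¬ and ∨.
  ~(forall p. J(p,p)) | (exists x. J(x,x))
Move each ¬ inward, flipping quantifiers it crosses:
  (exists p. ~J(p,p)) | (exists x. J(x,x))
All bound variables are already distinct, so no renaming is needed.
Extract every quantifier outward, since the variables are now distinct and don't occur free across branches:
  exists p. exists x. (~J(p,p) | J(x,x))
The quantifier forall p sits under an odd number of negations (counting the antecedent side of each →), so it flips to exists p.

existential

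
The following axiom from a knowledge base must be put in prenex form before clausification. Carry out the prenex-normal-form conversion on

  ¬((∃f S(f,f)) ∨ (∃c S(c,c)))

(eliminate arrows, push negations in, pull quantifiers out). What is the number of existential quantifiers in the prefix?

Drive negations inward (¬∀x A ≡ ∃x ¬A, ¬∃x A ≡ ∀x ¬A, De Morgan for ∧/∨):
  (∀f ¬S(f,f)) ∧ (∀c ¬S(c,c))
Pull the quantifiers to the front (each side's bound variable is not free in the other side):
  ∀f ∀c (¬S(f,f) ∧ ¬S(c,c))
The prefix is ∀f ∀c: 2 universal, 0 existential.

0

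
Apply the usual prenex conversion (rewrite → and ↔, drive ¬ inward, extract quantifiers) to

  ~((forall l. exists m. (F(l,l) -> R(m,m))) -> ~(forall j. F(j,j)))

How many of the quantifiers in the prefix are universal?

2

First replace A → B with ¬A ∨ B.
  ~(~(forall l. exists m. (~F(l,l) | R(m,m))) | ~(forall j. F(j,j)))
Drive negations inward (¬∀x A ≡ ∃x ¬A, ¬∃x A ≡ ∀x ¬A, De Morgan for ∧/∨):
  (forall l. exists m. (~F(l,l) | R(m,m))) & (forall j. F(j,j))
All bound variables are already distinct, so no renaming is needed.
Finally move all quantifiers to the prefix:
  forall l. exists m. forall j. ((~F(l,l) | R(m,m)) & F(j,j))
The prefix is forall l exists m forall j: 2 universal, 1 existential.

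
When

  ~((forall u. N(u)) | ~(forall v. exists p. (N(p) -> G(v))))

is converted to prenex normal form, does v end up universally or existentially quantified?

universal

Rewrite implications/biconditionals: A → B as ¬A ∨ B.
  ~((forall u. N(u)) | ~(forall v. exists p. (~N(p) | G(v))))
Push ¬ through the quantifiers and connectives to reach negation normal form:
  (exists u. ~N(u)) & (forall v. exists p. (~N(p) | G(v)))
All bound variables are already distinct, so no renaming is needed.
Pull the quantifiers to the front (each side's bound variable is not free in the other side):
  exists u. forall v. exists p. (~N(u) & (~N(p) | G(v)))
The quantifier forall v sits under an even number of negations (counting the antecedent side of each →), so it remains universal.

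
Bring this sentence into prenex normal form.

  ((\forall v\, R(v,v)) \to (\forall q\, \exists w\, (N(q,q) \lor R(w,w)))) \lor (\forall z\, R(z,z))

Rewrite implications/biconditionals: A → B as ¬A ∨ B.
  \neg (\forall v\, R(v,v)) \lor (\forall q\, \exists w\, (N(q,q) \lor R(w,w))) \lor (\forall z\, R(z,z))
Push ¬ through the quantifiers and connectives to reach negation normal form:
  (\exists v\, \neg R(v,v)) \lor (\forall q\, \exists w\, (N(q,q) \lor R(w,w))) \lor (\forall z\, R(z,z))
All bound variables are already distinct, so no renaming is needed.
Pull the quantifiers to the front (each side's bound variable is not free in the other side):
  \exists v\, \forall q\, \exists w\, \forall z\, (\neg R(v,v) \lor N(q,q) \lor R(w,w) \lor R(z,z))

\exists v\, \forall q\, \exists w\, \forall z\, (\neg R(v,v) \lor N(q,q) \lor R(w,w) \lor R(z,z))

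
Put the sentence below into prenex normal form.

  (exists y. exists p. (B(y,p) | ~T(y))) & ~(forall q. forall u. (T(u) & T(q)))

Move each ¬ inward, flipping quantifiers it crosses:
  (exists y. exists p. (B(y,p) | ~T(y))) & (exists q. exists u. (~T(u) | ~T(q)))
All bound variables are already distinct, so no renaming is needed.
Extract every quantifier outward, since the variables are now distinct and don't occur free across branches:
  exists y. exists p. exists q. exists u. ((B(y,p) | ~T(y)) & (~T(u) | ~T(q)))

exists y. exists p. exists q. exists u. ((B(y,p) | ~T(y)) & (~T(u) | ~T(q)))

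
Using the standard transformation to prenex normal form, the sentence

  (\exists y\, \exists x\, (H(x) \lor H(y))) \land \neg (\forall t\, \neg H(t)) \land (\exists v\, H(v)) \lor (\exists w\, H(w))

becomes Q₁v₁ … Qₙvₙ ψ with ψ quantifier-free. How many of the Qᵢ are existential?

Move each ¬ inward, flipping quantifiers it crosses:
  (\exists y\, \exists x\, (H(x) \lor H(y))) \land (\exists t\, H(t)) \land (\exists v\, H(v)) \lor (\exists w\, H(w))
All bound variables are already distinct, so no renaming is needed.
Finally move all quantifiers to the prefix:
  \exists y\, \exists x\, \exists t\, \exists v\, \exists w\, ((H(x) \lor H(y)) \land H(t) \land H(v) \lor H(w))
The prefix is \exists y \exists x \exists t \exists v \exists w: 0 universal, 5 existential.

5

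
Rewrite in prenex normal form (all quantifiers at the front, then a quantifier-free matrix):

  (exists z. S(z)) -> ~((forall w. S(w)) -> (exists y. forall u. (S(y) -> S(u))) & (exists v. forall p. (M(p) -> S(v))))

Eliminate → and ↔ using ¬ and ∨.
  ~(exists z. S(z)) | ~(~(forall w. S(w)) | (exists y. forall u. (~S(y) | S(u))) & (exists v. forall p. (~M(p) | S(v))))
Push ¬ through the quantifiers and connectives to reach negation normal form:
  (forall z. ~S(z)) | (forall w. S(w)) & ((forall y. exists u. (S(y) & ~S(u))) | (forall v. exists p. (M(p) & ~S(v))))
Pull the quantifiers to the front (each side's bound variable is not free in the other side):
  forall z. forall w. forall y. exists u. forall v. exists p. (~S(z) | S(w) & (S(y) & ~S(u) | M(p) & ~S(v)))

forall z. forall w. forall y. exists u. forall v. exists p. (~S(z) | S(w) & (S(y) & ~S(u) | M(p) & ~S(v)))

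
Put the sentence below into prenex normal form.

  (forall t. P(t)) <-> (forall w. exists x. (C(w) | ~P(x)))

exists t. forall w. exists x. exists z. forall x1. forall c. ((~P(t) | C(w) | ~P(x)) & (~C(z) & P(x1) | P(c)))

First replace A → B with ¬A ∨ B; A ↔ B as (¬A ∨ B) ∧ (¬B ∨ A).
  (~(forall t. P(t)) | (forall w. exists x. (C(w) | ~P(x)))) & (~(forall w. exists x. (C(w) | ~P(x))) | (forall t. P(t)))
Drive negations inward (¬∀x A ≡ ∃x ¬A, ¬∃x A ≡ ∀x ¬A, De Morgan for ∧/∨):
  ((exists t. ~P(t)) | (forall w. exists x. (C(w) | ~P(x)))) & ((exists w. forall x. (~C(w) & P(x))) | (forall t. P(t)))
Standardize variables apart so no two quantifiers bind the same name: w↦z, x↦x1, t↦c.
  ((exists t. ~P(t)) | (forall w. exists x. (C(w) | ~P(x)))) & ((exists z. forall x1. (~C(z) & P(x1))) | (forall c. P(c)))
Pull the quantifiers to the front (each side's bound variable is not free in the other side):
  exists t. forall w. exists x. exists z. forall x1. forall c. ((~P(t) | C(w) | ~P(x)) & (~C(z) & P(x1) | P(c)))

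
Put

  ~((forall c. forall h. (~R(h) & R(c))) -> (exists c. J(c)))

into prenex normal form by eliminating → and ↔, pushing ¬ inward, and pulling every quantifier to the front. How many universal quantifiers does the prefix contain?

Rewrite implications/biconditionals: A → B as ¬A ∨ B.
  ~(~(forall c. forall h. (~R(h) & R(c))) | (exists c. J(c)))
Move each ¬ inward, flipping quantifiers it crosses:
  (forall c. forall h. (~R(h) & R(c))) & (forall c. ~J(c))
Rename bound variables to avoid capture: c↦z1.
  (forall c. forall h. (~R(h) & R(c))) & (forall z1. ~J(z1))
Extract every quantifier outward, since the variables are now distinct and don't occur free across branches:
  forall c. forall h. forall z1. (~R(h) & R(c) & ~J(z1))
The prefix is forall c forall h forall z1: 3 universal, 0 existential.

3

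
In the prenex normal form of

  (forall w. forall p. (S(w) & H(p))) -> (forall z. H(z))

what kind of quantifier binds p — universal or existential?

First replace A → B with ¬A ∨ B.
  ~(forall w. forall p. (S(w) & H(p))) | (forall z. H(z))
Push ¬ through the quantifiers and connectives to reach negation normal form:
  (exists w. exists p. (~S(w) | ~H(p))) | (forall z. H(z))
Finally move all quantifiers to the prefix:
  exists w. exists p. forall z. (~S(w) | ~H(p) | H(z))
The quantifier forall p sits under an odd number of negations (counting the antecedent side of each →), so it flips to exists p.

existential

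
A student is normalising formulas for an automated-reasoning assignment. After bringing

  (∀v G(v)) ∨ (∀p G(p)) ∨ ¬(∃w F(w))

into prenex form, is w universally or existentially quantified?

Move each ¬ inward, flipping quantifiers it crosses:
  (∀v G(v)) ∨ (∀p G(p)) ∨ (∀w ¬F(w))
Pull the quantifiers to the front (each side's bound variable is not free in the other side):
  ∀v ∀p ∀w (G(v) ∨ G(p) ∨ ¬F(w))
The quantifier ∃w sits under an odd number of negations, so it flips to ∀w.

universal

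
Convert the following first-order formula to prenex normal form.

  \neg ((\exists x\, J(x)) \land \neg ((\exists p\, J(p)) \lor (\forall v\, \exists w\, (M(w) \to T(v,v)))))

\forall x\, \exists p\, \forall v\, \exists w\, (\neg J(x) \lor J(p) \lor \neg M(w) \lor T(v,v))

Eliminate → and ↔ using ¬ and ∨.
  \neg ((\exists x\, J(x)) \land \neg ((\exists p\, J(p)) \lor (\forall v\, \exists w\, (\neg M(w) \lor T(v,v)))))
Move each ¬ inward, flipping quantifiers it crosses:
  (\forall x\, \neg J(x)) \lor (\exists p\, J(p)) \lor (\forall v\, \exists w\, (\neg M(w) \lor T(v,v)))
All bound variables are already distinct, so no renaming is needed.
Pull the quantifiers to the front (each side's bound variable is not free in the other side):
  \forall x\, \exists p\, \forall v\, \exists w\, (\neg J(x) \lor J(p) \lor \neg M(w) \lor T(v,v))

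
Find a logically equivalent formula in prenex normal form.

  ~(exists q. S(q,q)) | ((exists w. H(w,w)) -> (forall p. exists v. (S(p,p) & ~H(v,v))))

Rewrite implications/biconditionals: A → B as ¬A ∨ B.
  ~(exists q. S(q,q)) | ~(exists w. H(w,w)) | (forall p. exists v. (S(p,p) & ~H(v,v)))
Move each ¬ inward, flipping quantifiers it crosses:
  (forall q. ~S(q,q)) | (forall w. ~H(w,w)) | (forall p. exists v. (S(p,p) & ~H(v,v)))
All bound variables are already distinct, so no renaming is needed.
Finally move all quantifiers to the prefix:
  forall q. forall w. forall p. exists v. (~S(q,q) | ~H(w,w) | S(p,p) & ~H(v,v))

forall q. forall w. forall p. exists v. (~S(q,q) | ~H(w,w) | S(p,p) & ~H(v,v))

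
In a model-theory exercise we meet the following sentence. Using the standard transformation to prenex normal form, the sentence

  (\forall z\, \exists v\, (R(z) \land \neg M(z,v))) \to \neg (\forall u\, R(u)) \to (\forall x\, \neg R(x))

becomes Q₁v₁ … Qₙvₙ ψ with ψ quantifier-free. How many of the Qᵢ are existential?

1

First replace A → B with ¬A ∨ B.
  \neg (\forall z\, \exists v\, (R(z) \land \neg M(z,v))) \lor \neg \neg (\forall u\, R(u)) \lor (\forall x\, \neg R(x))
Push ¬ through the quantifiers and connectives to reach negation normal form:
  (\exists z\, \forall v\, (\neg R(z) \lor M(z,v))) \lor (\forall u\, R(u)) \lor (\forall x\, \neg R(x))
All bound variables are already distinct, so no renaming is needed.
Pull the quantifiers to the front (each side's bound variable is not free in the other side):
  \exists z\, \forall v\, \forall u\, \forall x\, (\neg R(z) \lor M(z,v) \lor R(u) \lor \neg R(x))
The prefix is \exists z \forall v \forall u \forall x: 3 universal, 1 existential.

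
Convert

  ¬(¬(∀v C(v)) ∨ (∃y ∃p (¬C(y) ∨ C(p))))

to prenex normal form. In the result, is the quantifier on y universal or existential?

Move each ¬ inward, flipping quantifiers it crosses:
  (∀v C(v)) ∧ (∀y ∀p (C(y) ∧ ¬C(p)))
All bound variables are already distinct, so no renaming is needed.
Pull the quantifiers to the front (each side's bound variable is not free in the other side):
  ∀v ∀y ∀p (C(v) ∧ C(y) ∧ ¬C(p))
The quantifier ∃y sits under an odd number of negations, so it flips to ∀y.

universal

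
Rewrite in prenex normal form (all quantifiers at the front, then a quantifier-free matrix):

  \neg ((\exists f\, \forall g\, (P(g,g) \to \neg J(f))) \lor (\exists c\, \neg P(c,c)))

\forall f\, \exists g\, \forall c\, (P(g,g) \land J(f) \land P(c,c))

First replace A → B with ¬A ∨ B.
  \neg ((\exists f\, \forall g\, (\neg P(g,g) \lor \neg J(f))) \lor (\exists c\, \neg P(c,c)))
Drive negations inward (¬∀x A ≡ ∃x ¬A, ¬∃x A ≡ ∀x ¬A, De Morgan for ∧/∨):
  (\forall f\, \exists g\, (P(g,g) \land J(f))) \land (\forall c\, P(c,c))
Extract every quantifier outward, since the variables are now distinct and don't occur free across branches:
  \forall f\, \exists g\, \forall c\, (P(g,g) \land J(f) \land P(c,c))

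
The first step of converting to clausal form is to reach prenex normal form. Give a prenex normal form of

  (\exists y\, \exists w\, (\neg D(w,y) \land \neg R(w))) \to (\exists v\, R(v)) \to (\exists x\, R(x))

\forall y\, \forall w\, \forall v\, \exists x\, (D(w,y) \lor R(w) \lor \neg R(v) \lor R(x))

Eliminate → and ↔ using ¬ and ∨.
  \neg (\exists y\, \exists w\, (\neg D(w,y) \land \neg R(w))) \lor \neg (\exists v\, R(v)) \lor (\exists x\, R(x))
Drive negations inward (¬∀x A ≡ ∃x ¬A, ¬∃x A ≡ ∀x ¬A, De Morgan for ∧/∨):
  (\forall y\, \forall w\, (D(w,y) \lor R(w))) \lor (\forall v\, \neg R(v)) \lor (\exists x\, R(x))
Finally move all quantifiers to the prefix:
  \forall y\, \forall w\, \forall v\, \exists x\, (D(w,y) \lor R(w) \lor \neg R(v) \lor R(x))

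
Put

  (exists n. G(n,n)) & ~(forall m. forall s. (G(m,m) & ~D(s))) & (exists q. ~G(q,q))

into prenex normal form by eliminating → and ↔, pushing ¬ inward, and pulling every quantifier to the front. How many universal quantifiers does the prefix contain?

Push ¬ through the quantifiers and connectives to reach negation normal form:
  (exists n. G(n,n)) & (exists m. exists s. (~G(m,m) | D(s))) & (exists q. ~G(q,q))
Finally move all quantifiers to the prefix:
  exists n. exists m. exists s. exists q. (G(n,n) & (~G(m,m) | D(s)) & ~G(q,q))
The prefix is exists n exists m exists s exists q: 0 universal, 4 existential.

0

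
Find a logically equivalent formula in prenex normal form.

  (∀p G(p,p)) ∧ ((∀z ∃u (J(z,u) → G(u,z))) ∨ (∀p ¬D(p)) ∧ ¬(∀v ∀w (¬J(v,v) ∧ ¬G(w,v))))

First replace A → B with ¬A ∨ B.
  (∀p G(p,p)) ∧ ((∀z ∃u (¬J(z,u) ∨ G(u,z))) ∨ (∀p ¬D(p)) ∧ ¬(∀v ∀w (¬J(v,v) ∧ ¬G(w,v))))
Move each ¬ inward, flipping quantifiers it crosses:
  (∀p G(p,p)) ∧ ((∀z ∃u (¬J(z,u) ∨ G(u,z))) ∨ (∀p ¬D(p)) ∧ (∃v ∃w (J(v,v) ∨ G(w,v))))
Standardize variables apart so no two quantifiers bind the same name: p↦r.
  (∀p G(p,p)) ∧ ((∀z ∃u (¬J(z,u) ∨ G(u,z))) ∨ (∀r ¬D(r)) ∧ (∃v ∃w (J(v,v) ∨ G(w,v))))
Pull the quantifiers to the front (each side's bound variable is not free in the other side):
  ∀p ∀z ∃u ∀r ∃v ∃w (G(p,p) ∧ (¬J(z,u) ∨ G(u,z) ∨ ¬D(r) ∧ (J(v,v) ∨ G(w,v))))

∀p ∀z ∃u ∀r ∃v ∃w (G(p,p) ∧ (¬J(z,u) ∨ G(u,z) ∨ ¬D(r) ∧ (J(v,v) ∨ G(w,v))))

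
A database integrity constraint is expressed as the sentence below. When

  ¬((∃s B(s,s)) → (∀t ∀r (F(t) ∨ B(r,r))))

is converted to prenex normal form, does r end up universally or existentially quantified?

Eliminate → and ↔ using ¬ and ∨.
  ¬(¬(∃s B(s,s)) ∨ (∀t ∀r (F(t) ∨ B(r,r))))
Move each ¬ inward, flipping quantifiers it crosses:
  (∃s B(s,s)) ∧ (∃t ∃r (¬F(t) ∧ ¬B(r,r)))
Extract every quantifier outward, since the variables are now distinct and don't occur free across branches:
  ∃s ∃t ∃r (B(s,s) ∧ ¬F(t) ∧ ¬B(r,r))
The quantifier ∀r sits under an odd number of negations (counting the antecedent side of each →), so it flips to ∃r.

existential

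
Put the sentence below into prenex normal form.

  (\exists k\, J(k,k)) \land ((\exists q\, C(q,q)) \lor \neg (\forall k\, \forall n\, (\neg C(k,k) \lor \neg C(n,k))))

\exists k\, \exists q\, \exists s\, \exists n\, (J(k,k) \land (C(q,q) \lor C(s,s) \land C(n,s)))

Move each ¬ inward, flipping quantifiers it crosses:
  (\exists k\, J(k,k)) \land ((\exists q\, C(q,q)) \lor (\exists k\, \exists n\, (C(k,k) \land C(n,k))))
Rename bound variables to avoid capture: k↦s.
  (\exists k\, J(k,k)) \land ((\exists q\, C(q,q)) \lor (\exists s\, \exists n\, (C(s,s) \land C(n,s))))
Pull the quantifiers to the front (each side's bound variable is not free in the other side):
  \exists k\, \exists q\, \exists s\, \exists n\, (J(k,k) \land (C(q,q) \lor C(s,s) \land C(n,s)))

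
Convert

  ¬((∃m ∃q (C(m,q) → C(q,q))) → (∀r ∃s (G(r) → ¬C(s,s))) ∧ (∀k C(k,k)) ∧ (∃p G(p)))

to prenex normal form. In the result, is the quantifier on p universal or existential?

universal

First replace A → B with ¬A ∨ B.
  ¬(¬(∃m ∃q (¬C(m,q) ∨ C(q,q))) ∨ (∀r ∃s (¬G(r) ∨ ¬C(s,s))) ∧ (∀k C(k,k)) ∧ (∃p G(p)))
Push ¬ through the quantifiers and connectives to reach negation normal form:
  (∃m ∃q (¬C(m,q) ∨ C(q,q))) ∧ ((∃r ∀s (G(r) ∧ C(s,s))) ∨ (∃k ¬C(k,k)) ∨ (∀p ¬G(p)))
Extract every quantifier outward, since the variables are now distinct and don't occur free across branches:
  ∃m ∃q ∃r ∀s ∃k ∀p ((¬C(m,q) ∨ C(q,q)) ∧ (G(r) ∧ C(s,s) ∨ ¬C(k,k) ∨ ¬G(p)))
The quantifier ∃p sits under an odd number of negations (counting the antecedent side of each →), so it flips to ∀p.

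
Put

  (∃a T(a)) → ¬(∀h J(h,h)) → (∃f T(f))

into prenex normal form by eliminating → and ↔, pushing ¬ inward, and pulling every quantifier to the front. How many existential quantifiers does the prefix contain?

First replace A → B with ¬A ∨ B.
  ¬(∃a T(a)) ∨ ¬¬(∀h J(h,h)) ∨ (∃f T(f))
Move each ¬ inward, flipping quantifiers it crosses:
  (∀a ¬T(a)) ∨ (∀h J(h,h)) ∨ (∃f T(f))
Finally move all quantifiers to the prefix:
  ∀a ∀h ∃f (¬T(a) ∨ J(h,h) ∨ T(f))
The prefix is ∀a ∀h ∃f: 2 universal, 1 existential.

1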